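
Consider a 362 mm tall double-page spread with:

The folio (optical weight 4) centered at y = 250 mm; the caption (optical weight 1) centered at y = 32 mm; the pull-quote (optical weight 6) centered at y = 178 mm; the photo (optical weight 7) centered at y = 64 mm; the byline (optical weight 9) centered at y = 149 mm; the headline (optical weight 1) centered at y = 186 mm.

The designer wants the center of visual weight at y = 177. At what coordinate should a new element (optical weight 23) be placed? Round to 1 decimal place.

y ≈ 215.3

With the new element, Σw becomes 4 + 1 + 6 + 7 + 9 + 1 + 23 = 51.
y: target moment 51×177 = 9027; current 4·250 + 1·32 + 6·178 + 7·64 + 9·149 + 1·186 = 4075; the new element supplies 4952, so y = 4952/23 ≈ 215.30.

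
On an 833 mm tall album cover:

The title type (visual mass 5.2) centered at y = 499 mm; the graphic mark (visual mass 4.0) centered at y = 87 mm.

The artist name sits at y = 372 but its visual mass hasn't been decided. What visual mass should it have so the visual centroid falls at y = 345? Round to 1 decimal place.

w ≈ 8.6

Fixed elements: Σw = 5.2 + 4.0 = 9.2, Σw·y = 5.2·499 + 4.0·87 = 2942.8.
Set Σw·y/Σw = 345: (2942.8 + 372w) = 345·(9.2 + w).
So w = (345·9.2 − 2942.8)/(372 − 345) = 231.2/27 ≈ 8.56.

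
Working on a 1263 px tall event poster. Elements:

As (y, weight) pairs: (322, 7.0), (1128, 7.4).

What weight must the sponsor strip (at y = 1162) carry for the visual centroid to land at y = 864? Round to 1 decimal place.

Fixed elements: Σw = 7.0 + 7.4 = 14.4, Σw·y = 7.0·322 + 7.4·1128 = 10601.2.
Set Σw·y/Σw = 864: (10601.2 + 1162w) = 864·(14.4 + w).
Solving: w = (864·14.4 − 10601.2) / (1162 − 864) = 1840.4 / 298 ≈ 6.18.

w ≈ 6.2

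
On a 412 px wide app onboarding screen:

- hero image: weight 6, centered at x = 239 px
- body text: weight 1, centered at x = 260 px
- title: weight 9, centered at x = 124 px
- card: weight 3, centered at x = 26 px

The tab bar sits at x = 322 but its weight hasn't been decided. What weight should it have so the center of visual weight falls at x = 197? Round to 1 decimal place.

w ≈ 6.8

Fixed elements: Σw = 6 + 1 + 9 + 3 = 19, Σw·x = 6·239 + 1·260 + 9·124 + 3·26 = 2888.
Set Σw·x/Σw = 197: (2888 + 322w) = 197·(19 + w).
Rearranging, w·(322 − 197) = 197·19 − 2888 = 855, so w ≈ 855/125 = 6.84.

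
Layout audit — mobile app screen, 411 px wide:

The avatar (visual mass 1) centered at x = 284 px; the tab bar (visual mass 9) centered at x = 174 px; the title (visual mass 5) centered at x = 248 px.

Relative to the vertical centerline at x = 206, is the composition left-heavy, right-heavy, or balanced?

Weights sum to 1 + 9 + 5 = 15.
x: (1·284 + 9·174 + 5·248) / 15 = 3090 / 15 ≈ 206.00
206.00 = 206 exactly: balanced.

balanced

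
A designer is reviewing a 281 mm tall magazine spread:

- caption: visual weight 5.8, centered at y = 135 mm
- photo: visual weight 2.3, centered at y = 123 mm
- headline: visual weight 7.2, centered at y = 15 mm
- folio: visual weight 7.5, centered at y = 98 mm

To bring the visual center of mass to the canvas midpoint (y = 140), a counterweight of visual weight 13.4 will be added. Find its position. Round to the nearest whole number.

After adding the counterweight, total weight = 5.8 + 2.3 + 7.2 + 7.5 + 13.4 = 36.2.
y: target moment 36.2×140 = 5068.0; current 5.8·135 + 2.3·123 + 7.2·15 + 7.5·98 = 1908.9; the counterweight supplies 3159.1, so y = 3159.1/13.4 ≈ 235.75.

y ≈ 236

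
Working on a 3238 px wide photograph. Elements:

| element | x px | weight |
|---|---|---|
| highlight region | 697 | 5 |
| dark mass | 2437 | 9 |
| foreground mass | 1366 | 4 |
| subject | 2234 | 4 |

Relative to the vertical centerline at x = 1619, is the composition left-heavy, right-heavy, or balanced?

Σw = 5 + 9 + 4 + 4 = 22.
x: (5·697 + 9·2437 + 4·1366 + 4·2234) / 22 = 39818 / 22 ≈ 1809.91
1809.9 vs midline 1619 → right-heavy.

right-heavy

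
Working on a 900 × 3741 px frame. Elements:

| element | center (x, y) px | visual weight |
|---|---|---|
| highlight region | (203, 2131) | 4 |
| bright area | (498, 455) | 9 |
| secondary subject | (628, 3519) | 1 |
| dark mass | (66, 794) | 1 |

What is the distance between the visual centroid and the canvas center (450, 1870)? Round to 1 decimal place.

≈ 742.9 px

Σw = 4 + 9 + 1 + 1 = 15.
Σw·x = 4·203 + 9·498 + 1·628 + 1·66 = 5988, so x̄ = 5988/15 ≈ 399.20.
Σw·y = 4·2131 + 9·455 + 1·3519 + 1·794 = 16932, so ȳ = 16932/15 ≈ 1128.80.
Offset from (450, 1870): Δx ≈ -50.80, Δy ≈ -741.20; distance = √(Δx² + Δy²) ≈ 742.94.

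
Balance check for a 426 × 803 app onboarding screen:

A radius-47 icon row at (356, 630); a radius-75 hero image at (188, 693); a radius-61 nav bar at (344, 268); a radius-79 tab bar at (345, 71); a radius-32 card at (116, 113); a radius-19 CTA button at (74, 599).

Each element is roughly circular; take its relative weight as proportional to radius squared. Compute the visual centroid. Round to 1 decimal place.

(282.7, 368.2)

r² weights: icon row 47² = 2209, hero image 75² = 5625, nav bar 61² = 3721, tab bar 79² = 6241, card 32² = 1024, CTA button 19² = 361. Total = 19181.
x: moment 5422571 / weight 19181 ≈ 282.71
Σw·y = 7062085; ȳ = 7062085/19181 ≈ 368.18.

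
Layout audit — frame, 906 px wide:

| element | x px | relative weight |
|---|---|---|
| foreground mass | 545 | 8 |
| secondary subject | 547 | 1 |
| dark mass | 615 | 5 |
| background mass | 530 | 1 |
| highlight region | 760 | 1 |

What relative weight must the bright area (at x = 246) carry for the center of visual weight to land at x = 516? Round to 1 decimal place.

w ≈ 3.8

Fixed elements: Σw = 8 + 1 + 5 + 1 + 1 = 16, Σw·x = 8·545 + 1·547 + 5·615 + 1·530 + 1·760 = 9272.
Balance at x = 516 requires (9272 + w·246) / (16 + w) = 516.
Solving: w = (516·16 − 9272) / (246 − 516) = -1016 / -270 ≈ 3.76.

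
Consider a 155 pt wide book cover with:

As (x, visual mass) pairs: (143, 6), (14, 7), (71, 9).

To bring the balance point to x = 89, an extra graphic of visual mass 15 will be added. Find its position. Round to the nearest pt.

x ≈ 113

New total weight: (6 + 7 + 9) + 15 = 37.
x: target moment 37×89 = 3293; current 6·143 + 7·14 + 9·71 = 1595; the extra graphic supplies 1698, so x = 1698/15 ≈ 113.20.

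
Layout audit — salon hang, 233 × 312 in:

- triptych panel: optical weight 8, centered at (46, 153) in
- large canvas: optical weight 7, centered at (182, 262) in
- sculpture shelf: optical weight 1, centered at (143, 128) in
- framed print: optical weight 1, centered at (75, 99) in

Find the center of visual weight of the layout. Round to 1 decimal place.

(109.4, 193.2)

Total weight = 8 + 7 + 1 + 1 = 17.
Σw·x = 8·46 + 7·182 + 1·143 + 1·75 = 1860, so x̄ = 1860/17 ≈ 109.41.
Σw·y = 8·153 + 7·262 + 1·128 + 1·99 = 3285, so ȳ = 3285/17 ≈ 193.24.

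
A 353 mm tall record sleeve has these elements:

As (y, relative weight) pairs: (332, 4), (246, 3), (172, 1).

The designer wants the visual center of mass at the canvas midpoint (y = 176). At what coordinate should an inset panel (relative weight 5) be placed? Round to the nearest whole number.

y ≈ 10

With the inset panel, Σw becomes 4 + 3 + 1 + 5 = 13.
y: target moment 13×176 = 2288; current 4·332 + 3·246 + 1·172 = 2238; the inset panel supplies 50, so y = 50/5 ≈ 10.00.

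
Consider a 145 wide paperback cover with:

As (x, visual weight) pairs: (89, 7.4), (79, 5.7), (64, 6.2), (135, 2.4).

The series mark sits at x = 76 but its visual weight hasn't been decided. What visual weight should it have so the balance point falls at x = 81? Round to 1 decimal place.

w ≈ 14.4

Known weights sum to 7.4 + 5.7 + 6.2 + 2.4 = 21.7; their moment is 7.4·89 + 5.7·79 + 6.2·64 + 2.4·135 = 1829.7.
Balance at x = 81 requires (1829.7 + w·76) / (21.7 + w) = 81.
Solving: w = (81·21.7 − 1829.7) / (76 − 81) = -72.0 / -5 ≈ 14.40.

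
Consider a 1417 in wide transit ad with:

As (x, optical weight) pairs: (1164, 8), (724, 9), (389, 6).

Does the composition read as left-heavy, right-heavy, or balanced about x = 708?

Total weight = 8 + 9 + 6 = 23.
x: (8·1164 + 9·724 + 6·389) / 23 = 18162 / 23 ≈ 789.65
789.7 lies right of the midline 708, so the layout is right-heavy.

right-heavy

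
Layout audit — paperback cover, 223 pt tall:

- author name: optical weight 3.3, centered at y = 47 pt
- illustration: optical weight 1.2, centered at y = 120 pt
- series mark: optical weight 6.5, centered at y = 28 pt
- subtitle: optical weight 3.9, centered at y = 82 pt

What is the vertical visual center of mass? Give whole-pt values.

Weights sum to 3.3 + 1.2 + 6.5 + 3.9 = 14.9.
y-moment: 3.3·47 + 1.2·120 + 6.5·28 + 3.9·82 = 800.9; centroid 800.9/14.9 ≈ 53.75.

y ≈ 54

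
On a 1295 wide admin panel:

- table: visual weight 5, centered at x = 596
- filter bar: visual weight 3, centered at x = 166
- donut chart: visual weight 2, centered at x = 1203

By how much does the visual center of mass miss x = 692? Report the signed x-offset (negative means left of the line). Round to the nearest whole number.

Total weight = 5 + 3 + 2 = 10.
x: (5·596 + 3·166 + 2·1203) / 10 = 5884 / 10 ≈ 588.40
Offset from x = 692: 588.40 − 692 ≈ -103.60.

≈ -104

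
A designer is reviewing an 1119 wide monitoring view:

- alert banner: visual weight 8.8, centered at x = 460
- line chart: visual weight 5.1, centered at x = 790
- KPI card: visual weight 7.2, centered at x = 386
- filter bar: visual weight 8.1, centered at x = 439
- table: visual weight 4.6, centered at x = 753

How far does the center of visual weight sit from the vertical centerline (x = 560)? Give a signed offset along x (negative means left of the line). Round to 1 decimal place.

≈ -31.1

Weights sum to 8.8 + 5.1 + 7.2 + 8.1 + 4.6 = 33.8.
Σw·x = 8.8·460 + 5.1·790 + 7.2·386 + 8.1·439 + 4.6·753 = 17875.9, so x̄ = 17875.9/33.8 ≈ 528.87.
Against x = 560, that's 528.87 − 560 = -31.13.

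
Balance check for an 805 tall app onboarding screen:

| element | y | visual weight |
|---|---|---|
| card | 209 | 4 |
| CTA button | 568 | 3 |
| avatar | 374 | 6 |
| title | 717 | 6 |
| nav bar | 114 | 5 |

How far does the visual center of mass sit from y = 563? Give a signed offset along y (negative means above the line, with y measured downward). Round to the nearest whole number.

≈ -161

Weights sum to 4 + 3 + 6 + 6 + 5 = 24.
y: (4·209 + 3·568 + 6·374 + 6·717 + 5·114) / 24 = 9656 / 24 ≈ 402.33
Difference: 402.33 − 563 ≈ -160.67.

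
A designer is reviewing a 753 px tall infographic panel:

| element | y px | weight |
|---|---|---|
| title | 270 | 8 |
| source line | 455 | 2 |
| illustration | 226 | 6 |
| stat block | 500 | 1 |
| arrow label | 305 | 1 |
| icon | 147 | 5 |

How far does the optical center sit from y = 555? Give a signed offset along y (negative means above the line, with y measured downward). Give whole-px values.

≈ -296 px

Total weight = 8 + 2 + 6 + 1 + 1 + 5 = 23.
Σw·y = 8·270 + 2·455 + 6·226 + 1·500 + 1·305 + 5·147 = 5966, so ȳ = 5966/23 ≈ 259.39.
Difference: 259.39 − 555 ≈ -295.61.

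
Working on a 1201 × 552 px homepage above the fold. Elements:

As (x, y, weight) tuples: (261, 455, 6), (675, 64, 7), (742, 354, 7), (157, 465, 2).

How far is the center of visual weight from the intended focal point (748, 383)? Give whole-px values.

≈ 228 px

Σw = 6 + 7 + 7 + 2 = 22.
x-moment: 6·261 + 7·675 + 7·742 + 2·157 = 11799; centroid 11799/22 ≈ 536.32.
y-moment: 6·455 + 7·64 + 7·354 + 2·465 = 6586; centroid 6586/22 ≈ 299.36.
Relative to (748, 383): Δ = (-211.68, -83.64); |Δ| = √(-211.68² + -83.64²) ≈ 227.61.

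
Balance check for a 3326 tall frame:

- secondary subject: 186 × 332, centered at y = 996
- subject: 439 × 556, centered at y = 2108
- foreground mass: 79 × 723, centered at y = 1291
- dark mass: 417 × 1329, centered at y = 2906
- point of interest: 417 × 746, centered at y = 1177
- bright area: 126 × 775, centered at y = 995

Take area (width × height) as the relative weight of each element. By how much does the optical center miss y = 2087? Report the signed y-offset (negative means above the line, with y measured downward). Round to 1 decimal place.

Areas: secondary subject 186·332 = 61752, subject 439·556 = 244084, foreground mass 79·723 = 57117, dark mass 417·1329 = 554193, point of interest 417·746 = 311082, bright area 126·775 = 97650. Total weight = 1325878.
y: (61752·996 + 244084·2108 + 57117·1291 + 554193·2906 + 311082·1177 + 97650·995) / 1325878 = 2723562233 / 1325878 ≈ 2054.16
Against y = 2087, that's 2054.16 − 2087 = -32.84.

≈ -32.8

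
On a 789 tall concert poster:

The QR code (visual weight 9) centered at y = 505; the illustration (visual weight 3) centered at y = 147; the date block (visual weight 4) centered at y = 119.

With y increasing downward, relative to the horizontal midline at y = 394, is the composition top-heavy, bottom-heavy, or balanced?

Σw = 9 + 3 + 4 = 16.
y: (9·505 + 3·147 + 4·119) / 16 = 5462 / 16 ≈ 341.38
Since 341.4 is above (smaller y than) 394, the composition reads top-heavy.

top-heavy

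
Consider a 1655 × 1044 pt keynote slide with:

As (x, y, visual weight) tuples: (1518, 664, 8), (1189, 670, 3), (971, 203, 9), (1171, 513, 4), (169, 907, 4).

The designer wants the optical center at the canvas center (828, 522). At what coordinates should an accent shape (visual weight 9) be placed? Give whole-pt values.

(92, 498)

With the accent shape, Σw becomes 8 + 3 + 9 + 4 + 4 + 9 = 37.
Along x: (29810 + 9·x) / 37 = 828 (existing moment 8·1518 + 3·1189 + 9·971 + 4·1171 + 4·169 = 29810) ⇒ x = (30636 − 29810) / 9 ≈ 91.78.
Along y: (14829 + 9·y) / 37 = 522 (existing moment 8·664 + 3·670 + 9·203 + 4·513 + 4·907 = 14829) ⇒ y = (19314 − 14829) / 9 ≈ 498.33.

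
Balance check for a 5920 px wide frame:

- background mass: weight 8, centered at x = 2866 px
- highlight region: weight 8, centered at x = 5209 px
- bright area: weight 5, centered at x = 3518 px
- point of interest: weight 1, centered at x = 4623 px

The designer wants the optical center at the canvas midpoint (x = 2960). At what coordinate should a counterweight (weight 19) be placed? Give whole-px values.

After adding the counterweight, total weight = 8 + 8 + 5 + 1 + 19 = 41.
x: target moment 41×2960 = 121360; current 8·2866 + 8·5209 + 5·3518 + 1·4623 = 86813; the counterweight supplies 34547, so x = 34547/19 ≈ 1818.26.

x ≈ 1818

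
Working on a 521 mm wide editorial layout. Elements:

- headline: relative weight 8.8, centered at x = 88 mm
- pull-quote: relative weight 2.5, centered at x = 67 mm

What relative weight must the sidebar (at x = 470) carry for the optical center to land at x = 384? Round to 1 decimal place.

Fixed elements: Σw = 8.8 + 2.5 = 11.3, Σw·x = 8.8·88 + 2.5·67 = 941.9.
Set Σw·x/Σw = 384: (941.9 + 470w) = 384·(11.3 + w).
Rearranging, w·(470 − 384) = 384·11.3 − 941.9 = 3397.3, so w ≈ 3397.3/86 = 39.50.

w ≈ 39.5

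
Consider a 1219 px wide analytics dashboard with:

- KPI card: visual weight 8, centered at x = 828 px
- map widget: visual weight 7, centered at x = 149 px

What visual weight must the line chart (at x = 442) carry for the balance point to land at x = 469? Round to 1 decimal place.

w ≈ 23.4

Known weights sum to 8 + 7 = 15; their moment is 8·828 + 7·149 = 7667.
Set Σw·x/Σw = 469: (7667 + 442w) = 469·(15 + w).
So w = (469·15 − 7667)/(442 − 469) = -632/-27 ≈ 23.41.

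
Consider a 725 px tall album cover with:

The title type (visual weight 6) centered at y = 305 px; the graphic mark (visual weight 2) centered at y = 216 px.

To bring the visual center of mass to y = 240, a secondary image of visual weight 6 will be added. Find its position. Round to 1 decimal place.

New total weight: (6 + 2) + 6 = 14.
y: need Σw·y = 14·240 = 3360. Existing = 6·305 + 2·216 = 2262. Remainder 1098 / 6 ≈ 183.00.

y ≈ 183.0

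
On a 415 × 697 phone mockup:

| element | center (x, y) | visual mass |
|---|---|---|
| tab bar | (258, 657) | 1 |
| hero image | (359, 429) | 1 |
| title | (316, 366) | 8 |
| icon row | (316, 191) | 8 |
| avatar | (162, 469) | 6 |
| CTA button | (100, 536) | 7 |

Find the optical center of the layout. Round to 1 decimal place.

Σw = 1 + 1 + 8 + 8 + 6 + 7 = 31.
x-moment: 1·258 + 1·359 + 8·316 + 8·316 + 6·162 + 7·100 = 7345; centroid 7345/31 ≈ 236.94.
y-moment: 1·657 + 1·429 + 8·366 + 8·191 + 6·469 + 7·536 = 12108; centroid 12108/31 ≈ 390.58.

(236.9, 390.6)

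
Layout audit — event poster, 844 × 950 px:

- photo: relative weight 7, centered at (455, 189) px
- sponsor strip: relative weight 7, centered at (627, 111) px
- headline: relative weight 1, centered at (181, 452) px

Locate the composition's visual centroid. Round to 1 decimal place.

(517.0, 170.1)

Σw = 7 + 7 + 1 = 15.
x-moment: 7·455 + 7·627 + 1·181 = 7755; centroid 7755/15 ≈ 517.00.
y-moment: 7·189 + 7·111 + 1·452 = 2552; centroid 2552/15 ≈ 170.13.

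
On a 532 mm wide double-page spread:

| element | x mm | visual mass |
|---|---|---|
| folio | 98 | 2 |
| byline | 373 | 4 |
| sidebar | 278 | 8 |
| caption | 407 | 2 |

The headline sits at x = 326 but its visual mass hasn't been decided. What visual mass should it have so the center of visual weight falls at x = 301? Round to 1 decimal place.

w ≈ 3.6

Fixed elements: Σw = 2 + 4 + 8 + 2 = 16, Σw·x = 2·98 + 4·373 + 8·278 + 2·407 = 4726.
For the centroid to hit 301: (4726 + w·326) / (16 + w) = 301.
Rearranging, w·(326 − 301) = 301·16 − 4726 = 90, so w ≈ 90/25 = 3.60.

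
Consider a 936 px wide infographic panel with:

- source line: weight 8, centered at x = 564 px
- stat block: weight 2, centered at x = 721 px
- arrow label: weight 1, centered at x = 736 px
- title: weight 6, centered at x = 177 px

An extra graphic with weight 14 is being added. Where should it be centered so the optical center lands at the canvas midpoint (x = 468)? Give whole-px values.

x ≈ 483

With the extra graphic, Σw becomes 8 + 2 + 1 + 6 + 14 = 31.
x: need Σw·x = 31·468 = 14508. Existing = 8·564 + 2·721 + 1·736 + 6·177 = 7752. Remainder 6756 / 14 ≈ 482.57.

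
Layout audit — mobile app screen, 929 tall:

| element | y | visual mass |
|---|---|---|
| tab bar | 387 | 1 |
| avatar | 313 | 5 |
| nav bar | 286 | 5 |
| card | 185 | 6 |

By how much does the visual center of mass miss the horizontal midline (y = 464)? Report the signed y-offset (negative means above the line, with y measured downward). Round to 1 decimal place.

Σw = 1 + 5 + 5 + 6 = 17.
y: (1·387 + 5·313 + 5·286 + 6·185) / 17 = 4492 / 17 ≈ 264.24
Difference: 264.24 − 464 ≈ -199.76.

≈ -199.8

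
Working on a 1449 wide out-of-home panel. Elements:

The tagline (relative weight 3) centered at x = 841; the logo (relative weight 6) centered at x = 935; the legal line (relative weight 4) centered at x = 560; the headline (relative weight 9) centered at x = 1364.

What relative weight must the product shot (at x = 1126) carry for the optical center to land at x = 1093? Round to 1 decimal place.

Existing Σw = 22 (3 + 6 + 4 + 9); existing moment 3·841 + 6·935 + 4·560 + 9·1364 = 22649.
Set Σw·x/Σw = 1093: (22649 + 1126w) = 1093·(22 + w).
Rearranging, w·(1126 − 1093) = 1093·22 − 22649 = 1397, so w ≈ 1397/33 = 42.33.

w ≈ 42.3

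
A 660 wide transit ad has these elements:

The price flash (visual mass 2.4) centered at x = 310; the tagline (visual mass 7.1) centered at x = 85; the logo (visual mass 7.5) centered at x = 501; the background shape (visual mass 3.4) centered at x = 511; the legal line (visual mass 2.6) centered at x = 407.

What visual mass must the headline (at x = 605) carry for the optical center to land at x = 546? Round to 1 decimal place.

Known weights sum to 2.4 + 7.1 + 7.5 + 3.4 + 2.6 = 23.0; their moment is 2.4·310 + 7.1·85 + 7.5·501 + 3.4·511 + 2.6·407 = 7900.6.
For the centroid to hit 546: (7900.6 + w·605) / (23.0 + w) = 546.
So w = (546·23.0 − 7900.6)/(605 − 546) = 4657.4/59 ≈ 78.94.

w ≈ 78.9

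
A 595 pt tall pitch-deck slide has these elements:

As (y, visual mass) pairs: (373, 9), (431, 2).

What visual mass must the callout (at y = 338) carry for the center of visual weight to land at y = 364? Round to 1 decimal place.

w ≈ 8.3

Fixed elements: Σw = 9 + 2 = 11, Σw·y = 9·373 + 2·431 = 4219.
For the centroid to hit 364: (4219 + w·338) / (11 + w) = 364.
Solving: w = (364·11 − 4219) / (338 − 364) = -215 / -26 ≈ 8.27.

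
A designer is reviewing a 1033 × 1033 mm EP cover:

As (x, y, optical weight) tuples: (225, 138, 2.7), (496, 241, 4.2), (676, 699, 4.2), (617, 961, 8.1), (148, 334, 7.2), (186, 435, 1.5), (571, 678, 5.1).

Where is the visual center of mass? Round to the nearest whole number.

(448, 564)

Weights sum to 2.7 + 4.2 + 4.2 + 8.1 + 7.2 + 1.5 + 5.1 = 33.0.
Σw·x = 14784.3; x̄ = 14784.3/33.0 ≈ 448.01.
y: moment 18619.8 / weight 33.0 ≈ 564.24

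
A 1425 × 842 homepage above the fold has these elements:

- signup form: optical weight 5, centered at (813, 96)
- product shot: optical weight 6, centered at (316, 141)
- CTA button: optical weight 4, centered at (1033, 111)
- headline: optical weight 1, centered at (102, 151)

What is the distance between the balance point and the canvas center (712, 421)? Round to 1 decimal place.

Total weight = 5 + 6 + 4 + 1 = 16.
x: (5·813 + 6·316 + 4·1033 + 1·102) / 16 = 10195 / 16 ≈ 637.19
y: (5·96 + 6·141 + 4·111 + 1·151) / 16 = 1921 / 16 ≈ 120.06
Offset from (712, 421): Δx ≈ -74.81, Δy ≈ -300.94; distance = √(Δx² + Δy²) ≈ 310.10.

≈ 310.1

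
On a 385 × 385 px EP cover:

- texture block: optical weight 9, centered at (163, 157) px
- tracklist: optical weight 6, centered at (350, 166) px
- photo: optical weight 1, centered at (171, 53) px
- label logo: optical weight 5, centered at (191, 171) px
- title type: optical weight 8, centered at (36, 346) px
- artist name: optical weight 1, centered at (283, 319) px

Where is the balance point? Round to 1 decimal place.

Weights sum to 9 + 6 + 1 + 5 + 8 + 1 = 30.
x: moment 5264 / weight 30 ≈ 175.47
y: moment 6404 / weight 30 ≈ 213.47

(175.5, 213.5)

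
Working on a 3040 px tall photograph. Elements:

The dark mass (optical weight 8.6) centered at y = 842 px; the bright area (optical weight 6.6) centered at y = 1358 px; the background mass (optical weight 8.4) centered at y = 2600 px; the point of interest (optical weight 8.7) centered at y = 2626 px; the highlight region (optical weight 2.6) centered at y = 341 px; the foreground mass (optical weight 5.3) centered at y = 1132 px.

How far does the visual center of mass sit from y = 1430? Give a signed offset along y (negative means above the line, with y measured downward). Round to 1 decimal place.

Weights sum to 8.6 + 6.6 + 8.4 + 8.7 + 2.6 + 5.3 = 40.2.
y: (8.6·842 + 6.6·1358 + 8.4·2600 + 8.7·2626 + 2.6·341 + 5.3·1132) / 40.2 = 67776.4 / 40.2 ≈ 1685.98
Offset from y = 1430: 1685.98 − 1430 ≈ 255.98.

≈ 256.0 px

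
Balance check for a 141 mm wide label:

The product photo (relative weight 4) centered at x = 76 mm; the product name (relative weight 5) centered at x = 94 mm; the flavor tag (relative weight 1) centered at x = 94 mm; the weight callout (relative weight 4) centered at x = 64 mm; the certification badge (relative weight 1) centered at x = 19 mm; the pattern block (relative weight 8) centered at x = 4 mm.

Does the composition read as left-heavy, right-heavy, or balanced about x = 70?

Σw = 4 + 5 + 1 + 4 + 1 + 8 = 23.
Σw·x = 1175; x̄ = 1175/23 ≈ 51.09.
Since 51.1 is left of 70, the composition reads left-heavy.

left-heavy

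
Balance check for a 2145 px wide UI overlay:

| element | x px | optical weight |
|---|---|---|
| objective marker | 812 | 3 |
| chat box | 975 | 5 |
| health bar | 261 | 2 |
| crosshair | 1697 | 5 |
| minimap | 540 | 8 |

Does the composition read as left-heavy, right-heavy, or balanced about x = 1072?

Total weight = 3 + 5 + 2 + 5 + 8 = 23.
x-moment: 3·812 + 5·975 + 2·261 + 5·1697 + 8·540 = 20638; centroid 20638/23 ≈ 897.30.
897.3 lies left of the midline 1072, so the layout is left-heavy.

left-heavy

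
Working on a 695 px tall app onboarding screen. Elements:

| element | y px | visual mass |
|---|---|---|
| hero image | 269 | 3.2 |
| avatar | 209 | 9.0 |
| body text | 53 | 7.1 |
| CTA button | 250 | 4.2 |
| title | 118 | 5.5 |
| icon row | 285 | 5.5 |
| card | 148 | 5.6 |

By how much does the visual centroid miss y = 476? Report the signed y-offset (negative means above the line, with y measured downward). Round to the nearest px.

≈ -296 px

Total weight = 3.2 + 9.0 + 7.1 + 4.2 + 5.5 + 5.5 + 5.6 = 40.1.
y-moment: 3.2·269 + 9.0·209 + 7.1·53 + 4.2·250 + 5.5·118 + 5.5·285 + 5.6·148 = 7213.4; centroid 7213.4/40.1 ≈ 179.89.
Difference: 179.89 − 476 ≈ -296.11.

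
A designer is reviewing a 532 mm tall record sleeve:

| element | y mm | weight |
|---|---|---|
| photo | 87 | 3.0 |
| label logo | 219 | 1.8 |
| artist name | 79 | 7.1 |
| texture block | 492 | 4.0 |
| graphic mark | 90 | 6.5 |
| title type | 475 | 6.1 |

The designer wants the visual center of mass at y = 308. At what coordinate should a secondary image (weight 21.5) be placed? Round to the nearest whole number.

y ≈ 406

After adding the secondary image, total weight = 3.0 + 1.8 + 7.1 + 4.0 + 6.5 + 6.1 + 21.5 = 50.0.
y: need Σw·y = 50.0·308 = 15400.0. Existing = 3.0·87 + 1.8·219 + 7.1·79 + 4.0·492 + 6.5·90 + 6.1·475 = 6666.6. Remainder 8733.4 / 21.5 ≈ 406.20.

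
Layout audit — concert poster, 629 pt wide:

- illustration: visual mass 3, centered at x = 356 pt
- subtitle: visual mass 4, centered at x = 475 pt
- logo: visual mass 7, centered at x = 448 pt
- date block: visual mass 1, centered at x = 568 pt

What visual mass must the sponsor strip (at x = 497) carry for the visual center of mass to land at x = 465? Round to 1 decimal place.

Fixed elements: Σw = 3 + 4 + 7 + 1 = 15, Σw·x = 3·356 + 4·475 + 7·448 + 1·568 = 6672.
Balance at x = 465 requires (6672 + w·497) / (15 + w) = 465.
Rearranging, w·(497 − 465) = 465·15 − 6672 = 303, so w ≈ 303/32 = 9.47.

w ≈ 9.5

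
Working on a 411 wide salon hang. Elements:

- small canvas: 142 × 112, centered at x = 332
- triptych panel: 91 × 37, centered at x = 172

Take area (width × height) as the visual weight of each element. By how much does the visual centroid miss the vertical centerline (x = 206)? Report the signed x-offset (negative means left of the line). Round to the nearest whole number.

Areas: small canvas 142·112 = 15904, triptych panel 91·37 = 3367. Total weight = 19271.
x: (15904·332 + 3367·172) / 19271 = 5859252 / 19271 ≈ 304.05
Difference: 304.05 − 206 ≈ 98.05.

≈ 98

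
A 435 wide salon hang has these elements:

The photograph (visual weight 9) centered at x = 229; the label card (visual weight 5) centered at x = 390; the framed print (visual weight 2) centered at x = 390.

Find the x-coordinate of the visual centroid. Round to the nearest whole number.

Σw = 9 + 5 + 2 = 16.
x: (9·229 + 5·390 + 2·390) / 16 = 4791 / 16 ≈ 299.44

x ≈ 299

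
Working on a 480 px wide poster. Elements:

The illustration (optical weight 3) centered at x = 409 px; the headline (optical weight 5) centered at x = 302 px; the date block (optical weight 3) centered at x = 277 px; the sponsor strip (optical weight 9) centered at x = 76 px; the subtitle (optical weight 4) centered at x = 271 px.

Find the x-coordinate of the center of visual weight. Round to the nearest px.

x ≈ 222

Σw = 3 + 5 + 3 + 9 + 4 = 24.
x-moment: 3·409 + 5·302 + 3·277 + 9·76 + 4·271 = 5336; centroid 5336/24 ≈ 222.33.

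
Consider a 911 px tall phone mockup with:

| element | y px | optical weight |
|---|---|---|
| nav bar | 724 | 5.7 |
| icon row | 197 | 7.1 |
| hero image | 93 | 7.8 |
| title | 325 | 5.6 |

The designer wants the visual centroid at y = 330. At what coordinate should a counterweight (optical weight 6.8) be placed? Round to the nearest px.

New total weight: (5.7 + 7.1 + 7.8 + 5.6) + 6.8 = 33.0.
Along y: (8070.9 + 6.8·y) / 33.0 = 330 (existing moment 5.7·724 + 7.1·197 + 7.8·93 + 5.6·325 = 8070.9) ⇒ y = (10890.0 − 8070.9) / 6.8 ≈ 414.57.

y ≈ 415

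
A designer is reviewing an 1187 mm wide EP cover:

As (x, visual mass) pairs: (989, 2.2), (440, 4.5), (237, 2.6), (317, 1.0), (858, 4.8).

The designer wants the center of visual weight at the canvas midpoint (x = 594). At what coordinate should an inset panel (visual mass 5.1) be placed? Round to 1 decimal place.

New total weight: (2.2 + 4.5 + 2.6 + 1.0 + 4.8) + 5.1 = 20.2.
x: target moment 20.2×594 = 11998.8; current 2.2·989 + 4.5·440 + 2.6·237 + 1.0·317 + 4.8·858 = 9207.4; the inset panel supplies 2791.4, so x = 2791.4/5.1 ≈ 547.33.

x ≈ 547.3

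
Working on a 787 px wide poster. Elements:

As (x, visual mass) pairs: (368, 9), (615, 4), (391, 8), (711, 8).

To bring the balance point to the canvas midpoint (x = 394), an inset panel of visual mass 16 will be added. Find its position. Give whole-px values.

x ≈ 196

With the inset panel, Σw becomes 9 + 4 + 8 + 8 + 16 = 45.
Along x: (14588 + 16·x) / 45 = 394 (existing moment 9·368 + 4·615 + 8·391 + 8·711 = 14588) ⇒ x = (17730 − 14588) / 16 ≈ 196.38.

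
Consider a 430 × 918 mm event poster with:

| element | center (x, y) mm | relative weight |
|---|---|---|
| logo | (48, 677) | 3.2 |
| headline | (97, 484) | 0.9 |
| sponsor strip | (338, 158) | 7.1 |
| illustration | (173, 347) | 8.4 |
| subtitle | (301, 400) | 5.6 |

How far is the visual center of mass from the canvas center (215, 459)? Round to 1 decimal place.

Weights sum to 3.2 + 0.9 + 7.1 + 8.4 + 5.6 = 25.2.
Σw·x = 3.2·48 + 0.9·97 + 7.1·338 + 8.4·173 + 5.6·301 = 5779.5, so x̄ = 5779.5/25.2 ≈ 229.35.
Σw·y = 3.2·677 + 0.9·484 + 7.1·158 + 8.4·347 + 5.6·400 = 8878.6, so ȳ = 8878.6/25.2 ≈ 352.33.
From (215, 459): dx = 14.35, dy = -106.67, so the distance is √(dx²+dy²) ≈ 107.63.

≈ 107.6 mm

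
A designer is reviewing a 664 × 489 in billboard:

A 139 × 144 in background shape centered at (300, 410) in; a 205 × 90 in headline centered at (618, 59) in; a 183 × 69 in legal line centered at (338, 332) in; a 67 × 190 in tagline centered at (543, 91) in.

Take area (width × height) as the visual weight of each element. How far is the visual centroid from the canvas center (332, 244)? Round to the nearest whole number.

Areas → weights: background shape 139·144 = 20016, headline 205·90 = 18450, legal line 183·69 = 12627, tagline 67·190 = 12730; Σw = 63823.
x-moment: 20016·300 + 18450·618 + 12627·338 + 12730·543 = 28587216; centroid 28587216/63823 ≈ 447.91.
y-moment: 20016·410 + 18450·59 + 12627·332 + 12730·91 = 14645704; centroid 14645704/63823 ≈ 229.47.
Offset from (332, 244): Δx ≈ 115.91, Δy ≈ -14.53; distance = √(Δx² + Δy²) ≈ 116.82.

≈ 117 in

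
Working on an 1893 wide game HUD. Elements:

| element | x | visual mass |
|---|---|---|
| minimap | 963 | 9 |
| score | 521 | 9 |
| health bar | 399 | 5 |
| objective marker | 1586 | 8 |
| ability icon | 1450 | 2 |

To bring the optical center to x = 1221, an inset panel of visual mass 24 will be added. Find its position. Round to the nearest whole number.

x ≈ 1611

After adding the inset panel, total weight = 9 + 9 + 5 + 8 + 2 + 24 = 57.
Along x: (30939 + 24·x) / 57 = 1221 (existing moment 9·963 + 9·521 + 5·399 + 8·1586 + 2·1450 = 30939) ⇒ x = (69597 − 30939) / 24 ≈ 1610.75.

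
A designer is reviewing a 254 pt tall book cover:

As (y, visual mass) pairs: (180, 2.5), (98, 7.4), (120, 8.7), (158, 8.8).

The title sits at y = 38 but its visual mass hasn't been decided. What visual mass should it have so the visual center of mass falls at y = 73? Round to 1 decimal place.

Fixed elements: Σw = 2.5 + 7.4 + 8.7 + 8.8 = 27.4, Σw·y = 2.5·180 + 7.4·98 + 8.7·120 + 8.8·158 = 3609.6.
For the centroid to hit 73: (3609.6 + w·38) / (27.4 + w) = 73.
Rearranging, w·(38 − 73) = 73·27.4 − 3609.6 = -1609.4, so w ≈ -1609.4/-35 = 45.98.

w ≈ 46.0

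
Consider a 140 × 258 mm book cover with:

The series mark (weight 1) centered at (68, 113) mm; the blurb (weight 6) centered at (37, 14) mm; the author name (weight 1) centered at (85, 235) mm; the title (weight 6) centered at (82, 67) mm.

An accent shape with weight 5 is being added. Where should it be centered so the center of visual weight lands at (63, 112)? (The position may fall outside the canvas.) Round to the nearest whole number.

(66, 259)

After adding the accent shape, total weight = 1 + 6 + 1 + 6 + 5 = 19.
x: target moment 19×63 = 1197; current 1·68 + 6·37 + 1·85 + 6·82 = 867; the accent shape supplies 330, so x = 330/5 ≈ 66.00.
y: target moment 19×112 = 2128; current 1·113 + 6·14 + 1·235 + 6·67 = 834; the accent shape supplies 1294, so y = 1294/5 ≈ 258.80.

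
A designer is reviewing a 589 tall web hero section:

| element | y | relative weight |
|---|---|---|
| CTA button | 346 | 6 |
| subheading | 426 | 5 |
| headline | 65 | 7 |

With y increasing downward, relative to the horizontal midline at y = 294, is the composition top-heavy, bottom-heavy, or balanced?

top-heavy

Σw = 6 + 5 + 7 = 18.
y: (6·346 + 5·426 + 7·65) / 18 = 4661 / 18 ≈ 258.94
258.9 vs midline 294 → top-heavy.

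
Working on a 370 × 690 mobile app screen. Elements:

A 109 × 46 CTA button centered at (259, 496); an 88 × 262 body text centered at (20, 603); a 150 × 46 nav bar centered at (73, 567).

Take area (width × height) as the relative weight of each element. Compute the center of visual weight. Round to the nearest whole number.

(65, 581)

Areas: CTA button 109·46 = 5014, body text 88·262 = 23056, nav bar 150·46 = 6900. Total weight = 34970.
x: (5014·259 + 23056·20 + 6900·73) / 34970 = 2263446 / 34970 ≈ 64.73
y: (5014·496 + 23056·603 + 6900·567) / 34970 = 20302012 / 34970 ≈ 580.56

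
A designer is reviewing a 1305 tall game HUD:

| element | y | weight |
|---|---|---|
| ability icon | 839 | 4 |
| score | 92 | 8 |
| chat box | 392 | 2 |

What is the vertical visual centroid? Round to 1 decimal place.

y ≈ 348.3

Σw = 4 + 8 + 2 = 14.
Σw·y = 4·839 + 8·92 + 2·392 = 4876, so ȳ = 4876/14 ≈ 348.29.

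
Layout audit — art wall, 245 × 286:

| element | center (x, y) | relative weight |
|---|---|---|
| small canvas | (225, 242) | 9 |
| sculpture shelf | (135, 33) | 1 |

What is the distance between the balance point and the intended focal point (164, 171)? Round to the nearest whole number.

Σw = 9 + 1 = 10.
x: (9·225 + 1·135) / 10 = 2160 / 10 ≈ 216.00
y: (9·242 + 1·33) / 10 = 2211 / 10 ≈ 221.10
Offset from (164, 171): Δx ≈ 52.00, Δy ≈ 50.10; distance = √(Δx² + Δy²) ≈ 72.21.

≈ 72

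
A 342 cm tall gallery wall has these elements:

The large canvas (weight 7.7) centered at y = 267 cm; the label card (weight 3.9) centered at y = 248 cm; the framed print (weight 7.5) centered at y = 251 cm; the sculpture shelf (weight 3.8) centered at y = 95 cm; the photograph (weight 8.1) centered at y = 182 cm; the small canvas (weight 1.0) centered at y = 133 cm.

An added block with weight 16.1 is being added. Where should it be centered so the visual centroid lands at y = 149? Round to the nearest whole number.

With the added block, Σw becomes 7.7 + 3.9 + 7.5 + 3.8 + 8.1 + 1.0 + 16.1 = 48.1.
y: target moment 48.1×149 = 7166.9; current 7.7·267 + 3.9·248 + 7.5·251 + 3.8·95 + 8.1·182 + 1.0·133 = 6873.8; the added block supplies 293.1, so y = 293.1/16.1 ≈ 18.20.

y ≈ 18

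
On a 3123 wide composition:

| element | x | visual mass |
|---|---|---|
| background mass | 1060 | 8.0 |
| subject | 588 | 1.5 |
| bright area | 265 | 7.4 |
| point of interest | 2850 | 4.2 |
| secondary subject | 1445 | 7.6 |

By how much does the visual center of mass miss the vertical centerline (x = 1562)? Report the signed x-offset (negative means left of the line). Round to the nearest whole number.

≈ -368

Σw = 8.0 + 1.5 + 7.4 + 4.2 + 7.6 = 28.7.
Σw·x = 8.0·1060 + 1.5·588 + 7.4·265 + 4.2·2850 + 7.6·1445 = 34275.0, so x̄ = 34275.0/28.7 ≈ 1194.25.
Against x = 1562, that's 1194.25 − 1562 = -367.75.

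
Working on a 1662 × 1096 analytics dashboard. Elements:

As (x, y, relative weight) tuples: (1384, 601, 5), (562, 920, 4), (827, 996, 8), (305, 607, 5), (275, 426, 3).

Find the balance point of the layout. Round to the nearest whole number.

(725, 759)

Weights sum to 5 + 4 + 8 + 5 + 3 = 25.
Σw·x = 5·1384 + 4·562 + 8·827 + 5·305 + 3·275 = 18134, so x̄ = 18134/25 ≈ 725.36.
Σw·y = 5·601 + 4·920 + 8·996 + 5·607 + 3·426 = 18966, so ȳ = 18966/25 ≈ 758.64.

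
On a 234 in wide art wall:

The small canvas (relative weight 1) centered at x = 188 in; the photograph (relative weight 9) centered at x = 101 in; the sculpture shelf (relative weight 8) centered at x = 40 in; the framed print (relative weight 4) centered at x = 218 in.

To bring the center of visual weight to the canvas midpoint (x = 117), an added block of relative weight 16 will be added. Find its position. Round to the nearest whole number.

x ≈ 135

With the added block, Σw becomes 1 + 9 + 8 + 4 + 16 = 38.
x: need Σw·x = 38·117 = 4446. Existing = 1·188 + 9·101 + 8·40 + 4·218 = 2289. Remainder 2157 / 16 ≈ 134.81.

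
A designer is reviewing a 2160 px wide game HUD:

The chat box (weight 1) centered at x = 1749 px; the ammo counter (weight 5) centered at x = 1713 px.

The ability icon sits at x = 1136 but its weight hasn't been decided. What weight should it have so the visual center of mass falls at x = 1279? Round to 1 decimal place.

Known weights sum to 1 + 5 = 6; their moment is 1·1749 + 5·1713 = 10314.
Balance at x = 1279 requires (10314 + w·1136) / (6 + w) = 1279.
Rearranging, w·(1136 − 1279) = 1279·6 − 10314 = -2640, so w ≈ -2640/-143 = 18.46.

w ≈ 18.5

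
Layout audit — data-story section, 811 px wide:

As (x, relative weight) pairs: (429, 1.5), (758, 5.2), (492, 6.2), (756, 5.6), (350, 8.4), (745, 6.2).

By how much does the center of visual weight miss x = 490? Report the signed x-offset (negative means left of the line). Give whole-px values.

Σw = 1.5 + 5.2 + 6.2 + 5.6 + 8.4 + 6.2 = 33.1.
x: moment 19428.1 / weight 33.1 ≈ 586.95
Offset from x = 490: 586.95 − 490 ≈ 96.95.

≈ 97 px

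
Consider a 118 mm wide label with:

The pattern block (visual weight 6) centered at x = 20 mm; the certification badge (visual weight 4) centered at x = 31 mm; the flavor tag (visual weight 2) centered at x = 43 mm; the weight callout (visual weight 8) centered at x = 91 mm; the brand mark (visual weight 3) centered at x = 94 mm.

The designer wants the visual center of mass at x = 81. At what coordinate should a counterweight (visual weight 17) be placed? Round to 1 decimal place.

x ≈ 111.8

New total weight: (6 + 4 + 2 + 8 + 3) + 17 = 40.
x: target moment 40×81 = 3240; current 6·20 + 4·31 + 2·43 + 8·91 + 3·94 = 1340; the counterweight supplies 1900, so x = 1900/17 ≈ 111.76.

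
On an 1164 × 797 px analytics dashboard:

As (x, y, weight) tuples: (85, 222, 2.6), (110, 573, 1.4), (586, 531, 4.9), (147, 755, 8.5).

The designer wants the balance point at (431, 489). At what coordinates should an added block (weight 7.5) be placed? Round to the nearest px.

New total weight: (2.6 + 1.4 + 4.9 + 8.5) + 7.5 = 24.9.
Along x: (4495.9 + 7.5·x) / 24.9 = 431 (existing moment 2.6·85 + 1.4·110 + 4.9·586 + 8.5·147 = 4495.9) ⇒ x = (10731.9 − 4495.9) / 7.5 ≈ 831.47.
Along y: (10398.8 + 7.5·y) / 24.9 = 489 (existing moment 2.6·222 + 1.4·573 + 4.9·531 + 8.5·755 = 10398.8) ⇒ y = (12176.1 − 10398.8) / 7.5 ≈ 236.97.

(831, 237)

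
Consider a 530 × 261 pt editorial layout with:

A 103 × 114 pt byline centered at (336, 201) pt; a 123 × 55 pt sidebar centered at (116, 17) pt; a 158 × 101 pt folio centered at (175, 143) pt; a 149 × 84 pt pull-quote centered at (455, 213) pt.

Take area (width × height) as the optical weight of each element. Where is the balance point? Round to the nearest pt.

Areas → weights: byline 103·114 = 11742, sidebar 123·55 = 6765, folio 158·101 = 15958, pull-quote 149·84 = 12516; Σw = 46981.
x: (11742·336 + 6765·116 + 15958·175 + 12516·455) / 46981 = 13217482 / 46981 ≈ 281.34
y: (11742·201 + 6765·17 + 15958·143 + 12516·213) / 46981 = 7423049 / 46981 ≈ 158.00

(281, 158)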